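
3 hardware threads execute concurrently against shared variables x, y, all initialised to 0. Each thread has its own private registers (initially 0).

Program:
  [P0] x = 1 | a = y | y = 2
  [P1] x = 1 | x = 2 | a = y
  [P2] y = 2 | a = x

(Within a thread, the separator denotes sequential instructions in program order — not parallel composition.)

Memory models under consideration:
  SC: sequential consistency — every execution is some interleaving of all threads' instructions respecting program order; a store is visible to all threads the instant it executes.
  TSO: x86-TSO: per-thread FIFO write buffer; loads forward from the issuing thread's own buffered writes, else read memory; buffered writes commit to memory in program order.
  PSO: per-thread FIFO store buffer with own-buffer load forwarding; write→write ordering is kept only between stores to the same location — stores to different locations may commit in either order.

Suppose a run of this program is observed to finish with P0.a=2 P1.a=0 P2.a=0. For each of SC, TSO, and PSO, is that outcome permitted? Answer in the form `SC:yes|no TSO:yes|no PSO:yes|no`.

SC:no TSO:yes PSO:yes

outcome vector order: (P0.a,P1.a,P2.a)
SC: 9 outcomes — {<0 0 1>; <0 0 2>; <0 2 1>; <0 2 2>; <2 0 1>; <2 0 2>; <2 2 0>; <2 2 1>; <2 2 2>}
TSO: 12 outcomes — {<0 0 0>; <0 0 1>; <0 0 2>; <0 2 0>; <0 2 1>; <0 2 2>; <2 0 0>; <2 0 1>; <2 0 2>; <2 2 0>; <2 2 1>; <2 2 2>}
PSO: 12 outcomes — {<0 0 0>; <0 0 1>; <0 0 2>; <0 2 0>; <0 2 1>; <0 2 2>; <2 0 0>; <2 0 1>; <2 0 2>; <2 2 0>; <2 2 1>; <2 2 2>}
target <2 0 0> ∈ {TSO,PSO}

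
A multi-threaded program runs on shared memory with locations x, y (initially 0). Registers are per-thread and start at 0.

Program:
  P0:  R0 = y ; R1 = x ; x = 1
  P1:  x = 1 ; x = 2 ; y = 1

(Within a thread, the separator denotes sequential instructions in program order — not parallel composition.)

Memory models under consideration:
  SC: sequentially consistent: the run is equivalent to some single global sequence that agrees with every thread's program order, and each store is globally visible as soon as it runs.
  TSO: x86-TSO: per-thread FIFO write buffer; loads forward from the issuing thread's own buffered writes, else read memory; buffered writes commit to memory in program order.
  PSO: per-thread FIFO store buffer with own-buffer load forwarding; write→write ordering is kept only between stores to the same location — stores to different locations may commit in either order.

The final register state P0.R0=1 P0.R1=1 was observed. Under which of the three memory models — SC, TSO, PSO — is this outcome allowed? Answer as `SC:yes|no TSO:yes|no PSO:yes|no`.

SC:no TSO:no PSO:yes

outcome vector order: (P0.R0,P0.R1)
under SC → (0,0); (0,1); (0,2); (1,2)
under TSO → (0,0); (0,1); (0,2); (1,2)
under PSO → (0,0); (0,1); (0,2); (1,0); (1,1); (1,2)
target (1,1) ∈ {PSO}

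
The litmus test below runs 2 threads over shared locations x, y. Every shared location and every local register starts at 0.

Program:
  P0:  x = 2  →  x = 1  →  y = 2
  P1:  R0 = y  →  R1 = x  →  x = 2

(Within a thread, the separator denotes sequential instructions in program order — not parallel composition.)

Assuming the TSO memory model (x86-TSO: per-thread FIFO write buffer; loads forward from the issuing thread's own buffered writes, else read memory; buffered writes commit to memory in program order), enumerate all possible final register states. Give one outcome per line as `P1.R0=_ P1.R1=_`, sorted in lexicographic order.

outcome vector order: (P1.R0,P1.R1)
|TSO outcomes| = 4

P1.R0=0 P1.R1=0
P1.R0=0 P1.R1=1
P1.R0=0 P1.R1=2
P1.R0=2 P1.R1=1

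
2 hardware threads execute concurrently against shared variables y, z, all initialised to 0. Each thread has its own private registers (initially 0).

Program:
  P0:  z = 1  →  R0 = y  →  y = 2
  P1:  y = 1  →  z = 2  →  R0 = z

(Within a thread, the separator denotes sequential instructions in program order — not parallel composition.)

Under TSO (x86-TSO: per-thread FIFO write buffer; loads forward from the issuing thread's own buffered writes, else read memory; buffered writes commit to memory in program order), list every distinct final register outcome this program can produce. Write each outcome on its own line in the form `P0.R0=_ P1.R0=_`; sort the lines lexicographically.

outcome vector order: (P0.R0,P1.R0)
|TSO outcomes| = 4

P0.R0=0 P1.R0=1
P0.R0=0 P1.R0=2
P0.R0=1 P1.R0=1
P0.R0=1 P1.R0=2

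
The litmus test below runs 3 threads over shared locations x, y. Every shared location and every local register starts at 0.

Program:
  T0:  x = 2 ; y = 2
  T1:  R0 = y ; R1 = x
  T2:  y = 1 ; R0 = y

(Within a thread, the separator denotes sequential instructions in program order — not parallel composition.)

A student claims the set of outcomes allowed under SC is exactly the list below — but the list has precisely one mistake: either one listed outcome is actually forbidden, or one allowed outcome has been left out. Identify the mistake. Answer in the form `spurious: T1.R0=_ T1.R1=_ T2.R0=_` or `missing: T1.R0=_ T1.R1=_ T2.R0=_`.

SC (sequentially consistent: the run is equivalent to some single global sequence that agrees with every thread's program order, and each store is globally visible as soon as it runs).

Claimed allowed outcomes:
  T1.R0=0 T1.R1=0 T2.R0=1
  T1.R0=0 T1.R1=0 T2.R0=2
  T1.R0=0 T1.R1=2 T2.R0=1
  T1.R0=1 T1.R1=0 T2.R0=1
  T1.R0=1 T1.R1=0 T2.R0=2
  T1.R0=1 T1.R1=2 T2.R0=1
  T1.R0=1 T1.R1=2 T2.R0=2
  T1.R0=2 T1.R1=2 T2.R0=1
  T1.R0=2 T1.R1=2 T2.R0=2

outcome vector order: (T1.R0,T1.R1,T2.R0)
SC: 10 outcomes — {(0,0,1) (0,0,2) (0,2,1) (0,2,2) (1,0,1) (1,0,2) (1,2,1) (1,2,2) (2,2,1) (2,2,2)}
SC∖claimed = {(0,2,2)}

missing: T1.R0=0 T1.R1=2 T2.R0=2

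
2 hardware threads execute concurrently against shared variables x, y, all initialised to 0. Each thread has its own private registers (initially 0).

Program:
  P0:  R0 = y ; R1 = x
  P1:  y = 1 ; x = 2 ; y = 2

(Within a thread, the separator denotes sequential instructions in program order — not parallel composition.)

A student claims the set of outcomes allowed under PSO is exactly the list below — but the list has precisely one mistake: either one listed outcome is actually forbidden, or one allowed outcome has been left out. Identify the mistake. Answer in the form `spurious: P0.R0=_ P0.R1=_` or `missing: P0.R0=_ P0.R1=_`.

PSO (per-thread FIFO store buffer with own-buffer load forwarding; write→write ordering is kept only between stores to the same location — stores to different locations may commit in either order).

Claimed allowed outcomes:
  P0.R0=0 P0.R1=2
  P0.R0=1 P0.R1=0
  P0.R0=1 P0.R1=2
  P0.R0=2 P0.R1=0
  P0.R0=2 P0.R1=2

outcome vector order: (P0.R0,P0.R1)
[PSO] allowed = {00; 02; 10; 12; 20; 22}
PSO∖claimed = {00}

missing: P0.R0=0 P0.R1=0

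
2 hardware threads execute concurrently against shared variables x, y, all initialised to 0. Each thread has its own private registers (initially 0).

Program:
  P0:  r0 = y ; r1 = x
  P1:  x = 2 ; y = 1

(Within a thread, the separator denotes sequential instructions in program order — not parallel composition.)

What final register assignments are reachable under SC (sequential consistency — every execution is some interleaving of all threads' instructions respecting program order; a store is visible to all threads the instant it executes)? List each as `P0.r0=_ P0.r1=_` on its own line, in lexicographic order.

outcome vector order: (P0.r0,P0.r1)
|SC outcomes| = 3

P0.r0=0 P0.r1=0
P0.r0=0 P0.r1=2
P0.r0=1 P0.r1=2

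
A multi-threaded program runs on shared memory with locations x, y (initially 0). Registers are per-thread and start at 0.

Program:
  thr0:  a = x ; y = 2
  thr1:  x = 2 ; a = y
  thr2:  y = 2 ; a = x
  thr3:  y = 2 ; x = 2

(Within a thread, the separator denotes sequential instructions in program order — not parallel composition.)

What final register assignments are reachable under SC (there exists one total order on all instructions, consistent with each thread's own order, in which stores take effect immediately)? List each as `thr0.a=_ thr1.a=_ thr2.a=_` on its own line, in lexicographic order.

thr0.a=0 thr1.a=0 thr2.a=2
thr0.a=0 thr1.a=2 thr2.a=0
thr0.a=0 thr1.a=2 thr2.a=2
thr0.a=2 thr1.a=0 thr2.a=2
thr0.a=2 thr1.a=2 thr2.a=0
thr0.a=2 thr1.a=2 thr2.a=2

outcome vector order: (thr0.a,thr1.a,thr2.a)
|SC outcomes| = 6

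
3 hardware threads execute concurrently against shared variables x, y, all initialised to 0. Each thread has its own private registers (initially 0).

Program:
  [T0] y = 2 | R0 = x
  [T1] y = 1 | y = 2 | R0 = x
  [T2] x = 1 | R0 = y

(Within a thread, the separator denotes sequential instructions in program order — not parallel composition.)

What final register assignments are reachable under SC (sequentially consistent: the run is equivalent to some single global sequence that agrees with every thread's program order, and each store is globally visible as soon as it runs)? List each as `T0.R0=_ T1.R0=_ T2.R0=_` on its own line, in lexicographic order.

T0.R0=0 T1.R0=0 T2.R0=2
T0.R0=0 T1.R0=1 T2.R0=1
T0.R0=0 T1.R0=1 T2.R0=2
T0.R0=1 T1.R0=0 T2.R0=2
T0.R0=1 T1.R0=1 T2.R0=0
T0.R0=1 T1.R0=1 T2.R0=1
T0.R0=1 T1.R0=1 T2.R0=2

outcome vector order: (T0.R0,T1.R0,T2.R0)
|SC outcomes| = 7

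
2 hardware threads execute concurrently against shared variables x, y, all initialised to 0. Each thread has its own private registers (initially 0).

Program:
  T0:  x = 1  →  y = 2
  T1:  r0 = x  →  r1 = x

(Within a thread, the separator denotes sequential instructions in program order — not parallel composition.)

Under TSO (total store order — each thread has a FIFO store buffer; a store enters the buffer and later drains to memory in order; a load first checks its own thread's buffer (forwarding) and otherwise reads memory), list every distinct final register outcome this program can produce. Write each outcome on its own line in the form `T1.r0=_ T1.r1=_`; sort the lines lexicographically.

outcome vector order: (T1.r0,T1.r1)
|TSO outcomes| = 3

T1.r0=0 T1.r1=0
T1.r0=0 T1.r1=1
T1.r0=1 T1.r1=1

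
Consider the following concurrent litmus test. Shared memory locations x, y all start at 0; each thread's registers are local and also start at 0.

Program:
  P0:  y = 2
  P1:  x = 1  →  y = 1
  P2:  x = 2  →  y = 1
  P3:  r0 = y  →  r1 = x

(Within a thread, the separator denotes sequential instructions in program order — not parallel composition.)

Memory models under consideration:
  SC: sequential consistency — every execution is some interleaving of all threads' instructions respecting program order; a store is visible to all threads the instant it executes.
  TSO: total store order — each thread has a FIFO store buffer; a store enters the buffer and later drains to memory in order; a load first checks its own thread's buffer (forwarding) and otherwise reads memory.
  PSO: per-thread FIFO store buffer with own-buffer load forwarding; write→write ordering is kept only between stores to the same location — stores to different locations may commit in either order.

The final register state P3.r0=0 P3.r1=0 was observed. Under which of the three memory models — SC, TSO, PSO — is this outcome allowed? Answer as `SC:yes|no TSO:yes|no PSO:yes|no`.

outcome vector order: (P3.r0,P3.r1)
SC: 8 outcomes — {00; 01; 02; 11; 12; 20; 21; 22}
TSO: 8 outcomes — {00; 01; 02; 11; 12; 20; 21; 22}
PSO: 9 outcomes — {00; 01; 02; 10; 11; 12; 20; 21; 22}
target 00 ∈ {SC,TSO,PSO}

SC:yes TSO:yes PSO:yes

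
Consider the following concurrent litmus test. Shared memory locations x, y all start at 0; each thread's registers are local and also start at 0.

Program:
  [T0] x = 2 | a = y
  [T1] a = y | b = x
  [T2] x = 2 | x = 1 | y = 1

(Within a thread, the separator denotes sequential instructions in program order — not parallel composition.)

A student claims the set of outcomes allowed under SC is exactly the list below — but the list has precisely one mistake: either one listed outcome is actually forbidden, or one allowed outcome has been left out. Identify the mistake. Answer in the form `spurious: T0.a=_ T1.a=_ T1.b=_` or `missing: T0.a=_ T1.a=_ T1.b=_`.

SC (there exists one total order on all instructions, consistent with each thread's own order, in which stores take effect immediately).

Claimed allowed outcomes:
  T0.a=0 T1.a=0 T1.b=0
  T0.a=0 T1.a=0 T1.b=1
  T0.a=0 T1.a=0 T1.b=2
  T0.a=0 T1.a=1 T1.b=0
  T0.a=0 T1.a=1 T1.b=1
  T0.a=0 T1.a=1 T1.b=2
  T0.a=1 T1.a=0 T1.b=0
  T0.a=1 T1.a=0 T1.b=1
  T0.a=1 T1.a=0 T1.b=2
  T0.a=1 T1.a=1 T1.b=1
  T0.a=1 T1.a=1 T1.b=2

outcome vector order: (T0.a,T1.a,T1.b)
SC: 10 outcomes — {000, 001, 002, 011, 012, 100, 101, 102, 111, 112}
claimed∖SC = {010}

spurious: T0.a=0 T1.a=1 T1.b=0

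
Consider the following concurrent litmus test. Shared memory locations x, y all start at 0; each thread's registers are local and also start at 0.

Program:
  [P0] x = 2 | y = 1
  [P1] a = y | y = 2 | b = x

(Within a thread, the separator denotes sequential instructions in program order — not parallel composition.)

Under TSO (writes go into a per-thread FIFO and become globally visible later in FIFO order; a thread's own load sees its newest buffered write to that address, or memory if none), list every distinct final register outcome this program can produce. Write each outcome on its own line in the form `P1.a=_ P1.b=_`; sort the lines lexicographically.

outcome vector order: (P1.a,P1.b)
|TSO outcomes| = 3

P1.a=0 P1.b=0
P1.a=0 P1.b=2
P1.a=1 P1.b=2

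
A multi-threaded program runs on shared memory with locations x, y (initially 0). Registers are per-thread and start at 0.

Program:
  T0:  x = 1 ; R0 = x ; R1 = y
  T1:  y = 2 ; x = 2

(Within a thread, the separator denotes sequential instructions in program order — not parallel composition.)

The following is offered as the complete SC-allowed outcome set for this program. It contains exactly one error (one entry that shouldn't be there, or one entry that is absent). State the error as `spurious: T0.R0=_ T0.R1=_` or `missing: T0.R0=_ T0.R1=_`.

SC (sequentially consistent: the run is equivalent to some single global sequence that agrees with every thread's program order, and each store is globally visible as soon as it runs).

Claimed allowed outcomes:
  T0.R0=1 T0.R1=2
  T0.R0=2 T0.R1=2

outcome vector order: (T0.R0,T0.R1)
SC: 3 outcomes — {1/0; 1/2; 2/2}
SC∖claimed = {1/0}

missing: T0.R0=1 T0.R1=0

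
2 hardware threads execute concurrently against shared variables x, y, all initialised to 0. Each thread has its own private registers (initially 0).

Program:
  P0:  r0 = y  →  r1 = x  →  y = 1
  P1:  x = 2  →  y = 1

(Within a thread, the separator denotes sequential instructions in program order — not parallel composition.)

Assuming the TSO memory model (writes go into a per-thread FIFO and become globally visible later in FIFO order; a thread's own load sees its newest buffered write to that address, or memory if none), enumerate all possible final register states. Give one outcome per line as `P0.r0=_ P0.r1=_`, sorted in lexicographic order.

P0.r0=0 P0.r1=0
P0.r0=0 P0.r1=2
P0.r0=1 P0.r1=2

outcome vector order: (P0.r0,P0.r1)
|TSO outcomes| = 3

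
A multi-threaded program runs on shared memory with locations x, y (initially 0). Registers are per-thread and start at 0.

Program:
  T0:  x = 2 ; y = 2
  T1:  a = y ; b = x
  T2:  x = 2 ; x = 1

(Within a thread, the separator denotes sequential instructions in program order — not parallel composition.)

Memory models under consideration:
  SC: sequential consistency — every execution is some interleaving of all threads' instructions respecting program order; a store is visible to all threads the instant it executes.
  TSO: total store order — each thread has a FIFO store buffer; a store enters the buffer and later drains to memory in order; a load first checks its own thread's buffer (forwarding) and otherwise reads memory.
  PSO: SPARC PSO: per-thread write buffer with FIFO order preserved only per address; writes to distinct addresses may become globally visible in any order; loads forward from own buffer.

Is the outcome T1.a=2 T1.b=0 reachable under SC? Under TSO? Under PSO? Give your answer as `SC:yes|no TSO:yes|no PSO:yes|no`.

outcome vector order: (T1.a,T1.b)
under SC → 0/0, 0/1, 0/2, 2/1, 2/2
under TSO → 0/0, 0/1, 0/2, 2/1, 2/2
under PSO → 0/0, 0/1, 0/2, 2/0, 2/1, 2/2
target 2/0 ∈ {PSO}

SC:no TSO:no PSO:yes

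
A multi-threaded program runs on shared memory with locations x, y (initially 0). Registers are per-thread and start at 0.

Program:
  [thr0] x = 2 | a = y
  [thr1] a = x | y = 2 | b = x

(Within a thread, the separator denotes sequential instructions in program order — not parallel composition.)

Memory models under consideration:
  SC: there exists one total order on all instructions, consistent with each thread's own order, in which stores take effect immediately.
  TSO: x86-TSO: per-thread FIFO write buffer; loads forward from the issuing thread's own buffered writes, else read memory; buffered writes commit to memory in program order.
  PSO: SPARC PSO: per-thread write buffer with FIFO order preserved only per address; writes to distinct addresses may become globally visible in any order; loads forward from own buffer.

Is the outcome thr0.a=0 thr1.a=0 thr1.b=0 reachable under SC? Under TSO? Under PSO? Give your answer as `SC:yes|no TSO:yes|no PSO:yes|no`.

SC:no TSO:yes PSO:yes

outcome vector order: (thr0.a,thr1.a,thr1.b)
under SC → <0 0 2> <0 2 2> <2 0 0> <2 0 2> <2 2 2>
under TSO → <0 0 0> <0 0 2> <0 2 2> <2 0 0> <2 0 2> <2 2 2>
under PSO → <0 0 0> <0 0 2> <0 2 2> <2 0 0> <2 0 2> <2 2 2>
target <0 0 0> ∈ {TSO,PSO}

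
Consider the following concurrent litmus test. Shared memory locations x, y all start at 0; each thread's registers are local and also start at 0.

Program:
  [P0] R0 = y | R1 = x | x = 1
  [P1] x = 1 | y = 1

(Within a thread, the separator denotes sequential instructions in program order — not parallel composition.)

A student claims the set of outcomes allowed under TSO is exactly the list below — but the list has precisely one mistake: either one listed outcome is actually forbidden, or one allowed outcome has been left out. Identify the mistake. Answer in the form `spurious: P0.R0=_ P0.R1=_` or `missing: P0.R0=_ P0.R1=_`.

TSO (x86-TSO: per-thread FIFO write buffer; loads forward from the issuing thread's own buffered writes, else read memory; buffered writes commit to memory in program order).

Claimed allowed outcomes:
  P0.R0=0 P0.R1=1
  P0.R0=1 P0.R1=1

outcome vector order: (P0.R0,P0.R1)
under TSO → (0,0) (0,1) (1,1)
TSO∖claimed = {(0,0)}

missing: P0.R0=0 P0.R1=0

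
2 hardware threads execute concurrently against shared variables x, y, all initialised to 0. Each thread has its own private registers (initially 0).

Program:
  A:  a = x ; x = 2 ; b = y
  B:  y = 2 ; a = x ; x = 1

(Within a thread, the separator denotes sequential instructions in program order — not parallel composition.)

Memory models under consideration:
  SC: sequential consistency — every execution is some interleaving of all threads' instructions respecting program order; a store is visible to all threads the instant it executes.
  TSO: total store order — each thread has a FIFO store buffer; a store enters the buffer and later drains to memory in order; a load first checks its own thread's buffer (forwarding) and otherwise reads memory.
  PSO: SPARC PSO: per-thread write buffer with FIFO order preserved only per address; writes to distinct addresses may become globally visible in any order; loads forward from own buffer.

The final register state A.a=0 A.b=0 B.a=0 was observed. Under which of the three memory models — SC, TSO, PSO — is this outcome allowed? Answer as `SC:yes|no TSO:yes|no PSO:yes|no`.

SC:no TSO:yes PSO:yes

outcome vector order: (A.a,A.b,B.a)
SC (4): 0/0/2 0/2/0 0/2/2 1/2/0
TSO (5): 0/0/0 0/0/2 0/2/0 0/2/2 1/2/0
PSO (6): 0/0/0 0/0/2 0/2/0 0/2/2 1/0/0 1/2/0
target 0/0/0 ∈ {TSO,PSO}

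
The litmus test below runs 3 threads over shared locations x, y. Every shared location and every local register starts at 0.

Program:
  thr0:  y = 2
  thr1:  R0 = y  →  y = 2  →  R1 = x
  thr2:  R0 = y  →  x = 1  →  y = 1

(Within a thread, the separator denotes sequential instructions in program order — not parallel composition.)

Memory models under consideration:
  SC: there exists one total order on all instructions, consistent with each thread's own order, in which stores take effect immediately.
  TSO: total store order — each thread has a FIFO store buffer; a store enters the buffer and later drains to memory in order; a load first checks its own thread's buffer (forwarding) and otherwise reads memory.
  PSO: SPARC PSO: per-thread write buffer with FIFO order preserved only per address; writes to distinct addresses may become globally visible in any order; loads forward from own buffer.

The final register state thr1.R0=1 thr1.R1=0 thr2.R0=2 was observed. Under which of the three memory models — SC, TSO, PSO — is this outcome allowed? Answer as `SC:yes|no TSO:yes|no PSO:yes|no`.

SC:no TSO:no PSO:yes

outcome vector order: (thr1.R0,thr1.R1,thr2.R0)
SC (10): (0,0,0), (0,0,2), (0,1,0), (0,1,2), (1,1,0), (1,1,2), (2,0,0), (2,0,2), (2,1,0), (2,1,2)
TSO (10): (0,0,0), (0,0,2), (0,1,0), (0,1,2), (1,1,0), (1,1,2), (2,0,0), (2,0,2), (2,1,0), (2,1,2)
PSO (12): (0,0,0), (0,0,2), (0,1,0), (0,1,2), (1,0,0), (1,0,2), (1,1,0), (1,1,2), (2,0,0), (2,0,2), (2,1,0), (2,1,2)
target (1,0,2) ∈ {PSO}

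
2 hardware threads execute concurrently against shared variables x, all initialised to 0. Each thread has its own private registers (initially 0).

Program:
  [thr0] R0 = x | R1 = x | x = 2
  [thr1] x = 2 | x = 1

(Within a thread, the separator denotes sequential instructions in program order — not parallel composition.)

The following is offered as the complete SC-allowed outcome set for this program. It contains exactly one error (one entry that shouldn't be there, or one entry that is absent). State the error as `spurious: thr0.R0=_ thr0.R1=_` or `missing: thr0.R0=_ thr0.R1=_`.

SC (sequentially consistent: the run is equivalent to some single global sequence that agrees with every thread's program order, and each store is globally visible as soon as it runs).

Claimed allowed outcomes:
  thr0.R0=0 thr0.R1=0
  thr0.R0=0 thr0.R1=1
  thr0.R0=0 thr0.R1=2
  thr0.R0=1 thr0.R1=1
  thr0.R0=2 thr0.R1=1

outcome vector order: (thr0.R0,thr0.R1)
SC: 6 outcomes — {00; 01; 02; 11; 21; 22}
SC∖claimed = {22}

missing: thr0.R0=2 thr0.R1=2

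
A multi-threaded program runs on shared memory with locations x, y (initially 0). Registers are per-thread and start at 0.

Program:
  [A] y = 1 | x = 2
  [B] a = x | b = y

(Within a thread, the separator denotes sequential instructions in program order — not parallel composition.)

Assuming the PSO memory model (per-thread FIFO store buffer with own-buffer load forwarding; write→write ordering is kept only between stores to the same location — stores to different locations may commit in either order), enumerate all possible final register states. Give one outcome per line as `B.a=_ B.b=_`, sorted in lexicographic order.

B.a=0 B.b=0
B.a=0 B.b=1
B.a=2 B.b=0
B.a=2 B.b=1

outcome vector order: (B.a,B.b)
|PSO outcomes| = 4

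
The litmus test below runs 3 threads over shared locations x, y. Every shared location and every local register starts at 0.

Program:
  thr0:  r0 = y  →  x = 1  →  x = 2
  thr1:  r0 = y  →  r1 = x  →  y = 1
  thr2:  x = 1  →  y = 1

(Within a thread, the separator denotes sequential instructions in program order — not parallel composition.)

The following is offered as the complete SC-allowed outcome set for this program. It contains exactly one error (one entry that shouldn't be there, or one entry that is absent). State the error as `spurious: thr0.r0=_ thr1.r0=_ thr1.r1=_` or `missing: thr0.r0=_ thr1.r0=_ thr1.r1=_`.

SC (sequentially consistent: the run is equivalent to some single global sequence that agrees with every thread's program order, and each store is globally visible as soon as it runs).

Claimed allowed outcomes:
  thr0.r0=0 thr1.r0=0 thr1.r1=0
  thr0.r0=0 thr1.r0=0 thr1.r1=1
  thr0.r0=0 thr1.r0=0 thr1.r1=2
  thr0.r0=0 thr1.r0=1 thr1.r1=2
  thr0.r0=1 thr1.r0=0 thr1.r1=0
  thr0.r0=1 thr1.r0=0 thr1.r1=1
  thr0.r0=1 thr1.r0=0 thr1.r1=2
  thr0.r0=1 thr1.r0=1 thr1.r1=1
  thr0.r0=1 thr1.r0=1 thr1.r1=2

outcome vector order: (thr0.r0,thr1.r0,thr1.r1)
SC: 10 outcomes — {<0 0 0> <0 0 1> <0 0 2> <0 1 1> <0 1 2> <1 0 0> <1 0 1> <1 0 2> <1 1 1> <1 1 2>}
SC∖claimed = {<0 1 1>}

missing: thr0.r0=0 thr1.r0=1 thr1.r1=1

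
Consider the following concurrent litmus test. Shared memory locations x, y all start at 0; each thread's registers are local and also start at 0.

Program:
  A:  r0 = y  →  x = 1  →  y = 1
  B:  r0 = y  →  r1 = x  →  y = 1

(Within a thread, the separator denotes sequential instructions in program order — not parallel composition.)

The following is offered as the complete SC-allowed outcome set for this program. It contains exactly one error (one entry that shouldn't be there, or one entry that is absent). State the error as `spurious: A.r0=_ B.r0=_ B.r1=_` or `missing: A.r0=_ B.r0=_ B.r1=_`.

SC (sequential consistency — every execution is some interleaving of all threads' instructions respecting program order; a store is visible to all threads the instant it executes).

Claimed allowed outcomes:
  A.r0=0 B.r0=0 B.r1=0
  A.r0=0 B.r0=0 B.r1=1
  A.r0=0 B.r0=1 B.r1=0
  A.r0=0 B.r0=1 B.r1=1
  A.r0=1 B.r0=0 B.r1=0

outcome vector order: (A.r0,B.r0,B.r1)
[SC] allowed = {000, 001, 011, 100}
claimed∖SC = {010}

spurious: A.r0=0 B.r0=1 B.r1=0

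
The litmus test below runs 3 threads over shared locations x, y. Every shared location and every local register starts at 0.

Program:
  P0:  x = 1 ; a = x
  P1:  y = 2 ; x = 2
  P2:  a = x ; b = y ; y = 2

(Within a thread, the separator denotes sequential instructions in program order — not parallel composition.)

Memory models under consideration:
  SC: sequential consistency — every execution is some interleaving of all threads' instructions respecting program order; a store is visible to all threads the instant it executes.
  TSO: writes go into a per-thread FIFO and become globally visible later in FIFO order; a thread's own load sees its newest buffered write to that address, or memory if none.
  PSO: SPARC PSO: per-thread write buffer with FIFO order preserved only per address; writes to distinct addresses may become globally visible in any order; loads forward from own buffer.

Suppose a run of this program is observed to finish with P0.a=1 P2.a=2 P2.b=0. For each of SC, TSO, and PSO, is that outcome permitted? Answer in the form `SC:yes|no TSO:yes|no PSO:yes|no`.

SC:no TSO:no PSO:yes

outcome vector order: (P0.a,P2.a,P2.b)
[SC] allowed = {100, 102, 110, 112, 122, 200, 202, 210, 212, 222}
[TSO] allowed = {100, 102, 110, 112, 122, 200, 202, 210, 212, 222}
[PSO] allowed = {100, 102, 110, 112, 120, 122, 200, 202, 210, 212, 220, 222}
target 120 ∈ {PSO}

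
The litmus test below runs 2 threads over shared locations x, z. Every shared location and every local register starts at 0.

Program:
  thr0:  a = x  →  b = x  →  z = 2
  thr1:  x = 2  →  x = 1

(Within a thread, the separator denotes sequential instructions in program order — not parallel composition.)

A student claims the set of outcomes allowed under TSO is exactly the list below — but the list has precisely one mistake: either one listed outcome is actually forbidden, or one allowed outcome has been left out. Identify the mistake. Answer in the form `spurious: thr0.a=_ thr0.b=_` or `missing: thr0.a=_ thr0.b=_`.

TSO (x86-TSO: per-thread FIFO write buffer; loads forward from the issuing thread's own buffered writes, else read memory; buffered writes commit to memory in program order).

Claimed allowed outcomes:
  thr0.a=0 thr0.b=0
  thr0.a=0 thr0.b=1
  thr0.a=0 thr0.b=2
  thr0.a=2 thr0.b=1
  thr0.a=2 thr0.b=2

missing: thr0.a=1 thr0.b=1

outcome vector order: (thr0.a,thr0.b)
TSO: 6 outcomes — {0/0; 0/1; 0/2; 1/1; 2/1; 2/2}
TSO∖claimed = {1/1}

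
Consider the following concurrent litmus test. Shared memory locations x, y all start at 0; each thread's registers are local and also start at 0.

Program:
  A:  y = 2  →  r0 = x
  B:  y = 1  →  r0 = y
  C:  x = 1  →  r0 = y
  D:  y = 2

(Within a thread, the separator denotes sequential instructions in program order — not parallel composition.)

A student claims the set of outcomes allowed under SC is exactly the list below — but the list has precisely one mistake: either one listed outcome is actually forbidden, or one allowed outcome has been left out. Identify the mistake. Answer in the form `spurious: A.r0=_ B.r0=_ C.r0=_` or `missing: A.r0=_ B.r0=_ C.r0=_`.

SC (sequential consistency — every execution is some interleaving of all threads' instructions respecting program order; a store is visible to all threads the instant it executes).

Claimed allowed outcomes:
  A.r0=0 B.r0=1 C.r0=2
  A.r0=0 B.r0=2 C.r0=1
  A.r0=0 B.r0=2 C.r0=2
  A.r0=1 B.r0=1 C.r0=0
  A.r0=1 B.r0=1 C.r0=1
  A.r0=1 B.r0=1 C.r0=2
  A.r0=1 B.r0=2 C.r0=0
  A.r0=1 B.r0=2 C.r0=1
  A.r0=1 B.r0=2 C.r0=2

missing: A.r0=0 B.r0=1 C.r0=1

outcome vector order: (A.r0,B.r0,C.r0)
[SC] allowed = {011 012 021 022 110 111 112 120 121 122}
SC∖claimed = {011}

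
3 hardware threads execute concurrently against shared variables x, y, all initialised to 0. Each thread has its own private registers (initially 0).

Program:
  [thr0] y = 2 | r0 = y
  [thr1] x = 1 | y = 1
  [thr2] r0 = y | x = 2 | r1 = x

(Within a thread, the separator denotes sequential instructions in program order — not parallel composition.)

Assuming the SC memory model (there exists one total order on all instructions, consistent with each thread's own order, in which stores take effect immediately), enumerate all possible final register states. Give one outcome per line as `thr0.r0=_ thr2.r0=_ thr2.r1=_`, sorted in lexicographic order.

thr0.r0=1 thr2.r0=0 thr2.r1=1
thr0.r0=1 thr2.r0=0 thr2.r1=2
thr0.r0=1 thr2.r0=1 thr2.r1=2
thr0.r0=1 thr2.r0=2 thr2.r1=1
thr0.r0=1 thr2.r0=2 thr2.r1=2
thr0.r0=2 thr2.r0=0 thr2.r1=1
thr0.r0=2 thr2.r0=0 thr2.r1=2
thr0.r0=2 thr2.r0=1 thr2.r1=2
thr0.r0=2 thr2.r0=2 thr2.r1=1
thr0.r0=2 thr2.r0=2 thr2.r1=2

outcome vector order: (thr0.r0,thr2.r0,thr2.r1)
|SC outcomes| = 10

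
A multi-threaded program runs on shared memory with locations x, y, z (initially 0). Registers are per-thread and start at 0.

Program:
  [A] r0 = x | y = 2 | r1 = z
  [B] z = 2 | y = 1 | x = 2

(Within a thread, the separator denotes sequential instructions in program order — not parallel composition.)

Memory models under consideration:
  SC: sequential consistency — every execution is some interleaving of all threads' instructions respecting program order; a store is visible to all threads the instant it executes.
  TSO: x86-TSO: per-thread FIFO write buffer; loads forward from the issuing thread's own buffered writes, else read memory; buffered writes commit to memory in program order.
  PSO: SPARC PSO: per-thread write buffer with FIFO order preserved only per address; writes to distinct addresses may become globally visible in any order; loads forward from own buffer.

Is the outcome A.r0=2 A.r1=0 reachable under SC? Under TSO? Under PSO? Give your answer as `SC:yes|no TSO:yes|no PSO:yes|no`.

outcome vector order: (A.r0,A.r1)
SC (3): (0,0) (0,2) (2,2)
TSO (3): (0,0) (0,2) (2,2)
PSO (4): (0,0) (0,2) (2,0) (2,2)
target (2,0) ∈ {PSO}

SC:no TSO:no PSO:yes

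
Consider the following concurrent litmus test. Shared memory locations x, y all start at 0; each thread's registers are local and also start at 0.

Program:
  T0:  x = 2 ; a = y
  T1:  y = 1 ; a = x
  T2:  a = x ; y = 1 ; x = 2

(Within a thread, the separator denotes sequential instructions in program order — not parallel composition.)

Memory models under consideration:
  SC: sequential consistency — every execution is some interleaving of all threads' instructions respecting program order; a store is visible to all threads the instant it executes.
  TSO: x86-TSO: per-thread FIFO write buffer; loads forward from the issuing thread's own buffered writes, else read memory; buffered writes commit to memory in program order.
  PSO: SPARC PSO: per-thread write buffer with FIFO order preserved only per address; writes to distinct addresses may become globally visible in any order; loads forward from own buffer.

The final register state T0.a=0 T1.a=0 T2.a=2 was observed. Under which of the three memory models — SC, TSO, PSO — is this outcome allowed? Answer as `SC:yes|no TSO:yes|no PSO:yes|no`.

outcome vector order: (T0.a,T1.a,T2.a)
SC: 6 outcomes — {<0 2 0> <0 2 2> <1 0 0> <1 0 2> <1 2 0> <1 2 2>}
TSO: 8 outcomes — {<0 0 0> <0 0 2> <0 2 0> <0 2 2> <1 0 0> <1 0 2> <1 2 0> <1 2 2>}
PSO: 8 outcomes — {<0 0 0> <0 0 2> <0 2 0> <0 2 2> <1 0 0> <1 0 2> <1 2 0> <1 2 2>}
target <0 0 2> ∈ {TSO,PSO}

SC:no TSO:yes PSO:yes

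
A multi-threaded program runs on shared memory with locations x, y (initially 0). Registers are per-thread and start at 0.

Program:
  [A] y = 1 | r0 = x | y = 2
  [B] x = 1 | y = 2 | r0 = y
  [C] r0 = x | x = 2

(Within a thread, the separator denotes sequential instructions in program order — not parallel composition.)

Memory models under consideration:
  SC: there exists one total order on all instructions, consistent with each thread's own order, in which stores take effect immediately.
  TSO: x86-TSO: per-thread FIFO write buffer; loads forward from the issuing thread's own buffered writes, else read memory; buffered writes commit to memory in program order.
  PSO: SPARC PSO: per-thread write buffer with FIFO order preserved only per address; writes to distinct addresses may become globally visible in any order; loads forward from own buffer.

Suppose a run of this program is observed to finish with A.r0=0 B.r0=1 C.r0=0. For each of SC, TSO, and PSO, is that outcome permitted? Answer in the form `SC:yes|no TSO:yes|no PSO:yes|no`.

outcome vector order: (A.r0,B.r0,C.r0)
SC: 10 outcomes — {020, 021, 110, 111, 120, 121, 210, 211, 220, 221}
TSO: 12 outcomes — {010, 011, 020, 021, 110, 111, 120, 121, 210, 211, 220, 221}
PSO: 12 outcomes — {010, 011, 020, 021, 110, 111, 120, 121, 210, 211, 220, 221}
target 010 ∈ {TSO,PSO}

SC:no TSO:yes PSO:yes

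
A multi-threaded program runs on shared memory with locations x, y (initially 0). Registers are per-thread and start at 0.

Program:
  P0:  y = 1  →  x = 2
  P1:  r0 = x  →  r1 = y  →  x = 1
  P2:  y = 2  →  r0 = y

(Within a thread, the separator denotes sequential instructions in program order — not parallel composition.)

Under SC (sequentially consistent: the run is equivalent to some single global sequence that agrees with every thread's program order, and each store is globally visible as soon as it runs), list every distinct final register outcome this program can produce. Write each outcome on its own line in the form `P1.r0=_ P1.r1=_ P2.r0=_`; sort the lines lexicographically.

P1.r0=0 P1.r1=0 P2.r0=1
P1.r0=0 P1.r1=0 P2.r0=2
P1.r0=0 P1.r1=1 P2.r0=1
P1.r0=0 P1.r1=1 P2.r0=2
P1.r0=0 P1.r1=2 P2.r0=1
P1.r0=0 P1.r1=2 P2.r0=2
P1.r0=2 P1.r1=1 P2.r0=1
P1.r0=2 P1.r1=1 P2.r0=2
P1.r0=2 P1.r1=2 P2.r0=2

outcome vector order: (P1.r0,P1.r1,P2.r0)
|SC outcomes| = 9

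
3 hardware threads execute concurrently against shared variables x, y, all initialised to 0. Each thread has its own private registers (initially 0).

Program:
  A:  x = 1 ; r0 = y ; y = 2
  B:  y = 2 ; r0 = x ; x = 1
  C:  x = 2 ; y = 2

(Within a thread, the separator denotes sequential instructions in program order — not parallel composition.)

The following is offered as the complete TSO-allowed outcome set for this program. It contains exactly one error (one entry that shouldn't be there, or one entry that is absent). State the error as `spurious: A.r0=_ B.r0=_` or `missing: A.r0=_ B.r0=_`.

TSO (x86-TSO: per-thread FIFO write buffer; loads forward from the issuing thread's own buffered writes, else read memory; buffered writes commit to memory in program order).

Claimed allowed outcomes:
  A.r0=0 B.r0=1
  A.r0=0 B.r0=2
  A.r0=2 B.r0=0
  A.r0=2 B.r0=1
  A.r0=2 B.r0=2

missing: A.r0=0 B.r0=0

outcome vector order: (A.r0,B.r0)
under TSO → (0,0) (0,1) (0,2) (2,0) (2,1) (2,2)
TSO∖claimed = {(0,0)}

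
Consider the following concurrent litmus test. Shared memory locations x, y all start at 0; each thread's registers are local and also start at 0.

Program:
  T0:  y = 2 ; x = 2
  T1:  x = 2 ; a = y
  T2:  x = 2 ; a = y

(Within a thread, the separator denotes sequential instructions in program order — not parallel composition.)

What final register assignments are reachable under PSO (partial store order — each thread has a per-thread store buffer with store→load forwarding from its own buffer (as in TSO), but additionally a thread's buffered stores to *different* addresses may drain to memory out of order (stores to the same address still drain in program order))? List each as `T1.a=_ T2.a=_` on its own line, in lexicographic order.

T1.a=0 T2.a=0
T1.a=0 T2.a=2
T1.a=2 T2.a=0
T1.a=2 T2.a=2

outcome vector order: (T1.a,T2.a)
|PSO outcomes| = 4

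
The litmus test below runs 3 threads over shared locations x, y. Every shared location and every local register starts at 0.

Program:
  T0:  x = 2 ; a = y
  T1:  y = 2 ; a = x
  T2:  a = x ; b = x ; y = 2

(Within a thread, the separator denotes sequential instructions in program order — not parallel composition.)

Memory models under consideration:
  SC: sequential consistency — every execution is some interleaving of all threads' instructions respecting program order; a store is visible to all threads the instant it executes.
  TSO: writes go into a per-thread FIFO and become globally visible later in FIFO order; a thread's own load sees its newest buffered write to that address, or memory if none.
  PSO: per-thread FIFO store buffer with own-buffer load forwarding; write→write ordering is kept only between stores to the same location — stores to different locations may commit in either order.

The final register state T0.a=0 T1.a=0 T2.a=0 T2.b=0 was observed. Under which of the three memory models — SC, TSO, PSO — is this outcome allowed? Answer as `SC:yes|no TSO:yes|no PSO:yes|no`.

SC:no TSO:yes PSO:yes

outcome vector order: (T0.a,T1.a,T2.a,T2.b)
SC: 9 outcomes — {(0,2,0,0), (0,2,0,2), (0,2,2,2), (2,0,0,0), (2,0,0,2), (2,0,2,2), (2,2,0,0), (2,2,0,2), (2,2,2,2)}
TSO: 12 outcomes — {(0,0,0,0), (0,0,0,2), (0,0,2,2), (0,2,0,0), (0,2,0,2), (0,2,2,2), (2,0,0,0), (2,0,0,2), (2,0,2,2), (2,2,0,0), (2,2,0,2), (2,2,2,2)}
PSO: 12 outcomes — {(0,0,0,0), (0,0,0,2), (0,0,2,2), (0,2,0,0), (0,2,0,2), (0,2,2,2), (2,0,0,0), (2,0,0,2), (2,0,2,2), (2,2,0,0), (2,2,0,2), (2,2,2,2)}
target (0,0,0,0) ∈ {TSO,PSO}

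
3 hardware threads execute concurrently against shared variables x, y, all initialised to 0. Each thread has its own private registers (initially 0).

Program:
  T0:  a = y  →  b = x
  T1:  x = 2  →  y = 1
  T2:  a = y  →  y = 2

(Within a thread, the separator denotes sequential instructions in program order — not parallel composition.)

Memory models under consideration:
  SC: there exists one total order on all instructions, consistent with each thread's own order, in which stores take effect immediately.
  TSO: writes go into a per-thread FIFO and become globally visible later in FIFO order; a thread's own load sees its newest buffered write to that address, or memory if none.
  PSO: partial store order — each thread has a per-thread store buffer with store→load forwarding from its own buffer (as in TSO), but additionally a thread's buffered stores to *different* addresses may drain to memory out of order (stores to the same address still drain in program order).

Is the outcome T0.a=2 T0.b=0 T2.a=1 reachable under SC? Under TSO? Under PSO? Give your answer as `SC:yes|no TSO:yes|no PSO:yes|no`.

outcome vector order: (T0.a,T0.b,T2.a)
SC: 9 outcomes — {0/0/0, 0/0/1, 0/2/0, 0/2/1, 1/2/0, 1/2/1, 2/0/0, 2/2/0, 2/2/1}
TSO: 9 outcomes — {0/0/0, 0/0/1, 0/2/0, 0/2/1, 1/2/0, 1/2/1, 2/0/0, 2/2/0, 2/2/1}
PSO: 12 outcomes — {0/0/0, 0/0/1, 0/2/0, 0/2/1, 1/0/0, 1/0/1, 1/2/0, 1/2/1, 2/0/0, 2/0/1, 2/2/0, 2/2/1}
target 2/0/1 ∈ {PSO}

SC:no TSO:no PSO:yes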